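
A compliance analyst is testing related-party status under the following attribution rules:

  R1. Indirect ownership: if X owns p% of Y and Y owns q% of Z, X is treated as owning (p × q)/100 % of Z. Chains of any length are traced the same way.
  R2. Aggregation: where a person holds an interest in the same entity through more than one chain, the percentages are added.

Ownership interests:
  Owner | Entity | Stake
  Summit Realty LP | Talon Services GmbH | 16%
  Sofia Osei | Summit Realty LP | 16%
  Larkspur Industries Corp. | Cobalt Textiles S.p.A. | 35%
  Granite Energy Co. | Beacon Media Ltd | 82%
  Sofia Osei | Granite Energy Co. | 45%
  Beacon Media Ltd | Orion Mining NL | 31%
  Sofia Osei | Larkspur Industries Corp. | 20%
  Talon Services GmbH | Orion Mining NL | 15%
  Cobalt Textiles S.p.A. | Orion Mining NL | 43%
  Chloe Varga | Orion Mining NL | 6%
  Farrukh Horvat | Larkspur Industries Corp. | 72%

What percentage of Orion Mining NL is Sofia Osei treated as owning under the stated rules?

Chain via Summit Realty LP → Talon Services GmbH (R1): 16% × 16% × 15% = 0.384% of Orion Mining NL.
Chain via Granite Energy Co. → Beacon Media Ltd (R1): 45% × 82% × 31% = 11.439% of Orion Mining NL.
Chain via Larkspur Industries Corp. → Cobalt Textiles S.p.A. (R1): 20% × 35% × 43% = 3.01% of Orion Mining NL.
Aggregating (R2): 0.384% + 11.439% + 3.01% = 14.833%.

14.833%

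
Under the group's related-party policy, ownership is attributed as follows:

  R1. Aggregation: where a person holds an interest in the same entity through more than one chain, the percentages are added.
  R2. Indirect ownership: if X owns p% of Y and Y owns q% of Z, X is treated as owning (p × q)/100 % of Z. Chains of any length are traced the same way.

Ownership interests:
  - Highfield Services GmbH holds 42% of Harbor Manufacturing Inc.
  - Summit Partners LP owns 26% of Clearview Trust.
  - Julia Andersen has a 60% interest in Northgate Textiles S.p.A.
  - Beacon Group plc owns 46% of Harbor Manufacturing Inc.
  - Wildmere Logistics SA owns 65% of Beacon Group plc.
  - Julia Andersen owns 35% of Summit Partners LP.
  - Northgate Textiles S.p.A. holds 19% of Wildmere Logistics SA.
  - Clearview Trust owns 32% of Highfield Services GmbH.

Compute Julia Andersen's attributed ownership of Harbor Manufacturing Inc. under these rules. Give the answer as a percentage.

Chain via Summit Partners LP → Clearview Trust → Highfield Services GmbH (R2): 35% × 26% × 32% × 42% = 1.22304% of Harbor Manufacturing Inc.
Chain via Northgate Textiles S.p.A. → Wildmere Logistics SA → Beacon Group plc (R2): 60% × 19% × 65% × 46% = 3.4086% of Harbor Manufacturing Inc.
Aggregating (R1): 1.22304% + 3.4086% = 4.63164%.

4.63164%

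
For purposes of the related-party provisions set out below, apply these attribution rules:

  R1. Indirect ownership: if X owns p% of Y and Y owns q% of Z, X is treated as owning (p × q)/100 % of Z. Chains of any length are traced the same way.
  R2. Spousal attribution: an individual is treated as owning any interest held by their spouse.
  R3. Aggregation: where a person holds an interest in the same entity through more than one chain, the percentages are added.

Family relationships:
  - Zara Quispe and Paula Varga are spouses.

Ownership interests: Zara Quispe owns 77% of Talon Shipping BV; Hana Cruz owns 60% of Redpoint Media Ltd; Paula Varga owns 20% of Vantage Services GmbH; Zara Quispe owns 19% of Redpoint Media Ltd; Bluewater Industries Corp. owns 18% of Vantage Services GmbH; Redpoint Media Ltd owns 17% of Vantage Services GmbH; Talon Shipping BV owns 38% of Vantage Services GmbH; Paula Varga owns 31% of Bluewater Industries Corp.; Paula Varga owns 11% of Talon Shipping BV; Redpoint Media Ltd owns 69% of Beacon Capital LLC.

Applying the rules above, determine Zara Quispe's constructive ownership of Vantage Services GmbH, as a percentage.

By spousal attribution (R2), Zara Quispe is treated as also owning Paula Varga's interest in Talon Shipping BV, giving 77% + 11% = 88%.
By spousal attribution (R2), Zara Quispe is treated as owning Paula Varga's 31% interest in Bluewater Industries Corp.
By spousal attribution (R2), Zara Quispe is treated as owning Paula Varga's 20% interest in Vantage Services GmbH.
Chain via Redpoint Media Ltd (R1): 19% × 17% = 3.23% of Vantage Services GmbH.
Chain via Talon Shipping BV (R1): 88% × 38% = 33.44% of Vantage Services GmbH.
Chain via Bluewater Industries Corp. (R1): 31% × 18% = 5.58% of Vantage Services GmbH.
Direct interest in Vantage Services GmbH: 20%.
Aggregating (R3): 3.23% + 33.44% + 5.58% + 20% = 62.25%.

62.25%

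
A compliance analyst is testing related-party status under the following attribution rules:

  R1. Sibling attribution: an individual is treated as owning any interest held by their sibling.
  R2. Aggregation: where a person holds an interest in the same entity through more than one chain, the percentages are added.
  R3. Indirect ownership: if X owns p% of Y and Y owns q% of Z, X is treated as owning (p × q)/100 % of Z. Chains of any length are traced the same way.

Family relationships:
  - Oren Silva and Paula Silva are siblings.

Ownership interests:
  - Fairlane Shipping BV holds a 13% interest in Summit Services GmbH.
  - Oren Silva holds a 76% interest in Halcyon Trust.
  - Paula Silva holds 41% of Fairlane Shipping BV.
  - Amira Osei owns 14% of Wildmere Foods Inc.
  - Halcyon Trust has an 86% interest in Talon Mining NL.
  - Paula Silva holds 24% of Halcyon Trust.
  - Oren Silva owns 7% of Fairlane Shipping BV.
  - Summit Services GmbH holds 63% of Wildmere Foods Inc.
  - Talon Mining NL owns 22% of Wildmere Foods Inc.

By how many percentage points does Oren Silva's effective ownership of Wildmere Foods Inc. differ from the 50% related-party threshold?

27.1488

By sibling attribution (R1), Oren Silva is treated as also owning Paula Silva's interest in Halcyon Trust, giving 76% + 24% = 100%.
By sibling attribution (R1), Oren Silva is treated as also owning Paula Silva's interest in Fairlane Shipping BV, giving 7% + 41% = 48%.
Chain via Halcyon Trust → Talon Mining NL (R3): 100% × 86% × 22% = 18.92% of Wildmere Foods Inc.
Chain via Fairlane Shipping BV → Summit Services GmbH (R3): 48% × 13% × 63% = 3.9312% of Wildmere Foods Inc.
Aggregating (R2): 18.92% + 3.9312% = 22.8512%.
22.8512% falls short of the 50% threshold by 27.1488 percentage points.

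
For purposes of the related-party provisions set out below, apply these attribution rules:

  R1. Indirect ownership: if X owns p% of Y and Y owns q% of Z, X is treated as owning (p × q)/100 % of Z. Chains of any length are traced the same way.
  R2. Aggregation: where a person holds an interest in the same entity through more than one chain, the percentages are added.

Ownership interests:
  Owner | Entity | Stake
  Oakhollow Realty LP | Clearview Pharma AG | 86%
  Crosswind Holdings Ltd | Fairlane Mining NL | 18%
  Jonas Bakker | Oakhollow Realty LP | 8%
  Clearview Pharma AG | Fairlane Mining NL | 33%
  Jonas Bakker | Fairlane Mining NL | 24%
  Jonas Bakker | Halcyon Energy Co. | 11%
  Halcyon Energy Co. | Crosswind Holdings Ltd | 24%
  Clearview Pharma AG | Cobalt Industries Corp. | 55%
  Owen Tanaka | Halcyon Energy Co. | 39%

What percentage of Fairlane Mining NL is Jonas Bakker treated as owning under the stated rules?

Chain via Oakhollow Realty LP → Clearview Pharma AG (R1): 8% × 86% × 33% = 2.2704% of Fairlane Mining NL.
Chain via Halcyon Energy Co. → Crosswind Holdings Ltd (R1): 11% × 24% × 18% = 0.4752% of Fairlane Mining NL.
Direct interest in Fairlane Mining NL: 24%.
Aggregating (R2): 2.2704% + 0.4752% + 24% = 26.7456%.

26.7456%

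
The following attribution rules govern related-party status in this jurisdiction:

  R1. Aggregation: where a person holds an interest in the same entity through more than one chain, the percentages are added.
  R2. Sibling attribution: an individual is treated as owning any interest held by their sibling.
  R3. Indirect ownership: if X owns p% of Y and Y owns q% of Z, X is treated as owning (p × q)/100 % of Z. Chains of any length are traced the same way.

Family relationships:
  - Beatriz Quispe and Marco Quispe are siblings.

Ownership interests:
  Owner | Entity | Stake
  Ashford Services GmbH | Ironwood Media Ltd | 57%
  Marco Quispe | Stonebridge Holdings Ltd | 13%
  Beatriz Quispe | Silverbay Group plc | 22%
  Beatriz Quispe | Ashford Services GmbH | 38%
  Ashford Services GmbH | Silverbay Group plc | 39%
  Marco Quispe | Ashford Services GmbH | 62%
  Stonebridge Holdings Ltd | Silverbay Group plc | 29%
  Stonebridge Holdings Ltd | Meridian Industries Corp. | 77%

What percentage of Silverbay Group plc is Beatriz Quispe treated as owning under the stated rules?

By sibling attribution (R2), Beatriz Quispe is treated as also owning Marco Quispe's interest in Ashford Services GmbH, giving 38% + 62% = 100%.
By sibling attribution (R2), Beatriz Quispe is treated as owning Marco Quispe's 13% interest in Stonebridge Holdings Ltd.
Chain via Ashford Services GmbH (R3): 100% × 39% = 39% of Silverbay Group plc.
Direct interest in Silverbay Group plc: 22%.
Chain via Stonebridge Holdings Ltd (R3): 13% × 29% = 3.77% of Silverbay Group plc.
Aggregating (R1): 39% + 22% + 3.77% = 64.77%.

64.77%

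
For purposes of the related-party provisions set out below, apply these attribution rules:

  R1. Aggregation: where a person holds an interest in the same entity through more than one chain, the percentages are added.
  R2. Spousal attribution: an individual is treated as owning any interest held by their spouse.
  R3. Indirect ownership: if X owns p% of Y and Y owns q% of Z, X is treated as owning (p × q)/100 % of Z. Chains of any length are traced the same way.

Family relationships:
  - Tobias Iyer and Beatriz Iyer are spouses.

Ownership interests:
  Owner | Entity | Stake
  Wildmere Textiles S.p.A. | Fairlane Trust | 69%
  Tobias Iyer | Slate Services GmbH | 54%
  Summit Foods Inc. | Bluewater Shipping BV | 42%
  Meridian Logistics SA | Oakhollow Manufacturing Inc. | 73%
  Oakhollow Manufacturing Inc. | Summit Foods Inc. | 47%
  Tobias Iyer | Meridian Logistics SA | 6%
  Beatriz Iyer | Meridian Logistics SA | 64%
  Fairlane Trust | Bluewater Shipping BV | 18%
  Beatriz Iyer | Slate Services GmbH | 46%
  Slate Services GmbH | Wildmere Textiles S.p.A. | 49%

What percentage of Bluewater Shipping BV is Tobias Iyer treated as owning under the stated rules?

By spousal attribution (R2), Tobias Iyer is treated as also owning Beatriz Iyer's interest in Slate Services GmbH, giving 54% + 46% = 100%.
By spousal attribution (R2), Tobias Iyer is treated as also owning Beatriz Iyer's interest in Meridian Logistics SA, giving 6% + 64% = 70%.
Chain via Slate Services GmbH → Wildmere Textiles S.p.A. → Fairlane Trust (R3): 100% × 49% × 69% × 18% = 6.0858% of Bluewater Shipping BV.
Chain via Meridian Logistics SA → Oakhollow Manufacturing Inc. → Summit Foods Inc. (R3): 70% × 73% × 47% × 42% = 10.08714% of Bluewater Shipping BV.
Aggregating (R1): 6.0858% + 10.08714% = 16.17294%.

16.17294%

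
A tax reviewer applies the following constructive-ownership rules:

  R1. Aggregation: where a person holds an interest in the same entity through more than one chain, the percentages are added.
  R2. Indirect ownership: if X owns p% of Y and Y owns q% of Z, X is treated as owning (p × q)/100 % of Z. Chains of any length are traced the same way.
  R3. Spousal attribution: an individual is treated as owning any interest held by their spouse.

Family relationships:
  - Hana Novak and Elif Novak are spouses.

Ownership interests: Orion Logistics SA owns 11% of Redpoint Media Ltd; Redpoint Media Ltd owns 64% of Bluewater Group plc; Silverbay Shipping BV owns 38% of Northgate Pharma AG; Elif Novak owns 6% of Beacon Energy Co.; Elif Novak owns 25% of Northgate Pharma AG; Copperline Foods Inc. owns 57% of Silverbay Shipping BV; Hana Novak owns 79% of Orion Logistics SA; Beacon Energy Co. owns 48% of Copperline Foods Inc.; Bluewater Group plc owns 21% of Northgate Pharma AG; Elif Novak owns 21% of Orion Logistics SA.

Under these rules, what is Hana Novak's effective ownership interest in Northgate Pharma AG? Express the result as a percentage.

By spousal attribution (R3), Hana Novak is treated as also owning Elif Novak's interest in Orion Logistics SA, giving 79% + 21% = 100%.
By spousal attribution (R3), Hana Novak is treated as owning Elif Novak's 6% interest in Beacon Energy Co.
By spousal attribution (R3), Hana Novak is treated as owning Elif Novak's 25% interest in Northgate Pharma AG.
Chain via Orion Logistics SA → Redpoint Media Ltd → Bluewater Group plc (R2): 100% × 11% × 64% × 21% = 1.4784% of Northgate Pharma AG.
Chain via Beacon Energy Co. → Copperline Foods Inc. → Silverbay Shipping BV (R2): 6% × 48% × 57% × 38% = 0.623808% of Northgate Pharma AG.
Direct interest in Northgate Pharma AG: 25%.
Aggregating (R1): 1.4784% + 0.623808% + 25% = 27.102208%.

27.102208%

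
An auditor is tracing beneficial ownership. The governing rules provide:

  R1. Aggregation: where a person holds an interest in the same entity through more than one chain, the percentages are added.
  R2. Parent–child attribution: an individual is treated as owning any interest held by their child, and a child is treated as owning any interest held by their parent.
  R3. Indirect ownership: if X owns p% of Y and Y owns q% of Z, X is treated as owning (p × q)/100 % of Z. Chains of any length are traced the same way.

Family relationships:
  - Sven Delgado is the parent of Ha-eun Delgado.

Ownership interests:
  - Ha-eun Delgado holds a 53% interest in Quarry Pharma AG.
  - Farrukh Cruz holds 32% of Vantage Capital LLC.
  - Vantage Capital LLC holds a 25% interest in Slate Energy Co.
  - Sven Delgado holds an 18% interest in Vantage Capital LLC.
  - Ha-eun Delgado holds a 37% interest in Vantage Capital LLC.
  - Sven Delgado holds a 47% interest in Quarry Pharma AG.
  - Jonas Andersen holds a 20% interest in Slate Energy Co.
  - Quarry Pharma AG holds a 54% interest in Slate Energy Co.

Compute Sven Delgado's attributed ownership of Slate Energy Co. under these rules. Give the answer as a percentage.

67.75%

By parent–child attribution (R2), Sven Delgado is treated as also owning Ha-eun Delgado's interest in Quarry Pharma AG, giving 47% + 53% = 100%.
By parent–child attribution (R2), Sven Delgado is treated as also owning Ha-eun Delgado's interest in Vantage Capital LLC, giving 18% + 37% = 55%.
Chain via Quarry Pharma AG (R3): 100% × 54% = 54% of Slate Energy Co.
Chain via Vantage Capital LLC (R3): 55% × 25% = 13.75% of Slate Energy Co.
Aggregating (R1): 54% + 13.75% = 67.75%.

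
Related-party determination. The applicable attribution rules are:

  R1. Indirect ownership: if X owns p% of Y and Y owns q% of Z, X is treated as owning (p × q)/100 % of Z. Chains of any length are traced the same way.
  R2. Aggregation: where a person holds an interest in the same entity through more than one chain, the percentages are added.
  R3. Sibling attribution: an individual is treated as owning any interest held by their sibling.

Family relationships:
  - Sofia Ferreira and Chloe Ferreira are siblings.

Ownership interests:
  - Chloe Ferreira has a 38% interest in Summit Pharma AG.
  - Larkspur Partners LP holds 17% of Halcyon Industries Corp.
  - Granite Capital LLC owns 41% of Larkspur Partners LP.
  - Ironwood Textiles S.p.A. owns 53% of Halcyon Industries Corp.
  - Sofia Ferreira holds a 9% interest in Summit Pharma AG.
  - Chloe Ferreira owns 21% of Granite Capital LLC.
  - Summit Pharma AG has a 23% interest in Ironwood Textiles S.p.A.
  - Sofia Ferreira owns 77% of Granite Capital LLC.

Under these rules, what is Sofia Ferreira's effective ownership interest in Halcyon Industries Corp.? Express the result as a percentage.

12.5599%

By sibling attribution (R3), Sofia Ferreira is treated as also owning Chloe Ferreira's interest in Summit Pharma AG, giving 9% + 38% = 47%.
By sibling attribution (R3), Sofia Ferreira is treated as also owning Chloe Ferreira's interest in Granite Capital LLC, giving 77% + 21% = 98%.
Chain via Summit Pharma AG → Ironwood Textiles S.p.A. (R1): 47% × 23% × 53% = 5.7293% of Halcyon Industries Corp.
Chain via Granite Capital LLC → Larkspur Partners LP (R1): 98% × 41% × 17% = 6.8306% of Halcyon Industries Corp.
Aggregating (R2): 5.7293% + 6.8306% = 12.5599%.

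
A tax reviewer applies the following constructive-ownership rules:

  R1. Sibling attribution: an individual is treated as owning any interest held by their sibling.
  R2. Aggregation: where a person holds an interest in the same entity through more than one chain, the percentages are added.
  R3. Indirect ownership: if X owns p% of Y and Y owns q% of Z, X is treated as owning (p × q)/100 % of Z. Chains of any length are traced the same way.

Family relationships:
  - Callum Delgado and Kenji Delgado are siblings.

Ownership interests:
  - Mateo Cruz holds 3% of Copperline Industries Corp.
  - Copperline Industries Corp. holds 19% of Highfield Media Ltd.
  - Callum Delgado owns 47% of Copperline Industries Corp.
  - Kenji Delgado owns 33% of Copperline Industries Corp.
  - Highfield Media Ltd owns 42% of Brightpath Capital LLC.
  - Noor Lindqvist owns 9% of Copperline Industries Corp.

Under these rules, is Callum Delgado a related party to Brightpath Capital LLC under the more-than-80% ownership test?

By sibling attribution (R1), Callum Delgado is treated as also owning Kenji Delgado's interest in Copperline Industries Corp, giving 47% + 33% = 80%.
Chain via Copperline Industries Corp. → Highfield Media Ltd (R3): 80% × 19% × 42% = 6.384% of Brightpath Capital LLC.
6.384% does not exceed the 80% threshold, so Callum is not a related party to Brightpath Capital LLC.

No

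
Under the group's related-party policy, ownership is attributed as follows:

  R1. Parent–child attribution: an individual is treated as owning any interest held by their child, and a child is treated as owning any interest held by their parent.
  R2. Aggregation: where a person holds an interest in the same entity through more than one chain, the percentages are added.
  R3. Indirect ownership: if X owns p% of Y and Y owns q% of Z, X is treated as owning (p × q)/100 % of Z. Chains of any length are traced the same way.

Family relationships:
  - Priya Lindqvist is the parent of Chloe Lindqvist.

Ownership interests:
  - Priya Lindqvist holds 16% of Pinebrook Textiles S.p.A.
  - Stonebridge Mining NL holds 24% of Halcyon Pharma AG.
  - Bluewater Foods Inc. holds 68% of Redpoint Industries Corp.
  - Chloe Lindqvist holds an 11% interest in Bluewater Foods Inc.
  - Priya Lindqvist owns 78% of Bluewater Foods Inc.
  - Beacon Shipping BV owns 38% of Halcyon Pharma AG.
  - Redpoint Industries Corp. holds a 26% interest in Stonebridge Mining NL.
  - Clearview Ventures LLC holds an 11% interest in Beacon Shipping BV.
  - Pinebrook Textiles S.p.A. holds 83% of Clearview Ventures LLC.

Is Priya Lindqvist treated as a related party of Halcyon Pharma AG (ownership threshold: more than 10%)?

No

By parent–child attribution (R1), Priya Lindqvist is treated as also owning Chloe Lindqvist's interest in Bluewater Foods Inc, giving 78% + 11% = 89%.
Chain via Bluewater Foods Inc. → Redpoint Industries Corp. → Stonebridge Mining NL (R3): 89% × 68% × 26% × 24% = 3.776448% of Halcyon Pharma AG.
Chain via Pinebrook Textiles S.p.A. → Clearview Ventures LLC → Beacon Shipping BV (R3): 16% × 83% × 11% × 38% = 0.555104% of Halcyon Pharma AG.
Aggregating (R2): 3.776448% + 0.555104% = 4.331552%.
4.331552% does not exceed the 10% threshold, so Priya is not a related party to Halcyon Pharma AG.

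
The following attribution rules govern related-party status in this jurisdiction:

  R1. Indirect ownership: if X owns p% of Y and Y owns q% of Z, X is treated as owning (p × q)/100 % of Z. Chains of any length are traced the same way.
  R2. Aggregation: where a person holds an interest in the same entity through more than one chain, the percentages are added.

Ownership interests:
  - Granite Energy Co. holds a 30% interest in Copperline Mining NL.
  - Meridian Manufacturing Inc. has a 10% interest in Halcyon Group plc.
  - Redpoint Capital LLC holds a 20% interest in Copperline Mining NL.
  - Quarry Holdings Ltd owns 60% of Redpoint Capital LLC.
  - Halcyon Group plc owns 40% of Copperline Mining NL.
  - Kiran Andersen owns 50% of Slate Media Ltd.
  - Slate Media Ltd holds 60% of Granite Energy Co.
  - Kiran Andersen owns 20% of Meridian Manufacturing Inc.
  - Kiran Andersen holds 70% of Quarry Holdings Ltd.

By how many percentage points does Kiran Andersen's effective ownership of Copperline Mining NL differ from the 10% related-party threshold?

8.2

Chain via Slate Media Ltd → Granite Energy Co. (R1): 50% × 60% × 30% = 9% of Copperline Mining NL.
Chain via Meridian Manufacturing Inc. → Halcyon Group plc (R1): 20% × 10% × 40% = 0.8% of Copperline Mining NL.
Chain via Quarry Holdings Ltd → Redpoint Capital LLC (R1): 70% × 60% × 20% = 8.4% of Copperline Mining NL.
Aggregating (R2): 9% + 0.8% + 8.4% = 18.2%.
18.2% exceeds the 10% threshold by 8.2 percentage points.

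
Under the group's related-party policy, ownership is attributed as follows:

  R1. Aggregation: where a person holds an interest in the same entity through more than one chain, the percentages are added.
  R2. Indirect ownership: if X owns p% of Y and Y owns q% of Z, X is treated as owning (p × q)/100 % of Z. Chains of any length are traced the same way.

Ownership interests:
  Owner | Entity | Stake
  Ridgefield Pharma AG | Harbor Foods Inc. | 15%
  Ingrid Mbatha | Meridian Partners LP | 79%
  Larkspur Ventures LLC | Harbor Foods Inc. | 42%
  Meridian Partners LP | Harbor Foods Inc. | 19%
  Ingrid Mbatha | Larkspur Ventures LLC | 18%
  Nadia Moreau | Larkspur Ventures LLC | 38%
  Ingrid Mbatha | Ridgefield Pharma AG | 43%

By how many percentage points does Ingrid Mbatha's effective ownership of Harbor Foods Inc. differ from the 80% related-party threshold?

50.98

Chain via Ridgefield Pharma AG (R2): 43% × 15% = 6.45% of Harbor Foods Inc.
Chain via Meridian Partners LP (R2): 79% × 19% = 15.01% of Harbor Foods Inc.
Chain via Larkspur Ventures LLC (R2): 18% × 42% = 7.56% of Harbor Foods Inc.
Aggregating (R1): 6.45% + 15.01% + 7.56% = 29.02%.
29.02% falls short of the 80% threshold by 50.98 percentage points.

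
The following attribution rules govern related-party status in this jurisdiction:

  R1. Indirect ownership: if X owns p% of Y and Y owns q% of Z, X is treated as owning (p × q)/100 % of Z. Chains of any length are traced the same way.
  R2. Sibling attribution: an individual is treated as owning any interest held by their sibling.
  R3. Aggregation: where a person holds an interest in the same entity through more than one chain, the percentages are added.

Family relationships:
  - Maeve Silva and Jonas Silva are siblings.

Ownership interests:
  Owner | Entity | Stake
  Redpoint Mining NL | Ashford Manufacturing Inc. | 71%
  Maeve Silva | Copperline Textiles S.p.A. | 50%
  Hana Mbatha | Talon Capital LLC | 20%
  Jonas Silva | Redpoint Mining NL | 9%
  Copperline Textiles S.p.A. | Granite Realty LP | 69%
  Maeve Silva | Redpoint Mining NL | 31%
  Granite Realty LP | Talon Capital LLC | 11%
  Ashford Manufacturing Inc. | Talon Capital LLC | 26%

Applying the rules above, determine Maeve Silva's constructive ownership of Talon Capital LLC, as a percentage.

By sibling attribution (R2), Maeve Silva is treated as also owning Jonas Silva's interest in Redpoint Mining NL, giving 31% + 9% = 40%.
Chain via Copperline Textiles S.p.A. → Granite Realty LP (R1): 50% × 69% × 11% = 3.795% of Talon Capital LLC.
Chain via Redpoint Mining NL → Ashford Manufacturing Inc. (R1): 40% × 71% × 26% = 7.384% of Talon Capital LLC.
Aggregating (R3): 3.795% + 7.384% = 11.179%.

11.179%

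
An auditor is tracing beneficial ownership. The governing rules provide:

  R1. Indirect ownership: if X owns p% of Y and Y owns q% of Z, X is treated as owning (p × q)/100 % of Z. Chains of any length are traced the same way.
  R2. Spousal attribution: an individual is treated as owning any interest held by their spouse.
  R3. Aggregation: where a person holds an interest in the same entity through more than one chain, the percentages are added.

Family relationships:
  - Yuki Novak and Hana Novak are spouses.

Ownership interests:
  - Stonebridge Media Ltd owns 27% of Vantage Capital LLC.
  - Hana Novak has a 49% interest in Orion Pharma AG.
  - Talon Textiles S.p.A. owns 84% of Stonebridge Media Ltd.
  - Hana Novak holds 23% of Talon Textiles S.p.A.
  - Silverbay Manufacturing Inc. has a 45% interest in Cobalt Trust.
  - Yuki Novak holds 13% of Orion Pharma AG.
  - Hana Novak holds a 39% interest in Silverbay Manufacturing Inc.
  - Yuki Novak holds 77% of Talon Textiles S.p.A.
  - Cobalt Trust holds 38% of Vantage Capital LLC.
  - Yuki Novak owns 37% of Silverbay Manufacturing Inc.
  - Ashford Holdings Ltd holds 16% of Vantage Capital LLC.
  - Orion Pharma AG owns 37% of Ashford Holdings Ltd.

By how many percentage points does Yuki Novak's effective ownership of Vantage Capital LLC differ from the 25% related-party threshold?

14.3464

By spousal attribution (R2), Yuki Novak is treated as also owning Hana Novak's interest in Silverbay Manufacturing Inc, giving 37% + 39% = 76%.
By spousal attribution (R2), Yuki Novak is treated as also owning Hana Novak's interest in Talon Textiles S.p.A, giving 77% + 23% = 100%.
By spousal attribution (R2), Yuki Novak is treated as also owning Hana Novak's interest in Orion Pharma AG, giving 13% + 49% = 62%.
Chain via Silverbay Manufacturing Inc. → Cobalt Trust (R1): 76% × 45% × 38% = 12.996% of Vantage Capital LLC.
Chain via Talon Textiles S.p.A. → Stonebridge Media Ltd (R1): 100% × 84% × 27% = 22.68% of Vantage Capital LLC.
Chain via Orion Pharma AG → Ashford Holdings Ltd (R1): 62% × 37% × 16% = 3.6704% of Vantage Capital LLC.
Aggregating (R3): 12.996% + 22.68% + 3.6704% = 39.3464%.
39.3464% exceeds the 25% threshold by 14.3464 percentage points.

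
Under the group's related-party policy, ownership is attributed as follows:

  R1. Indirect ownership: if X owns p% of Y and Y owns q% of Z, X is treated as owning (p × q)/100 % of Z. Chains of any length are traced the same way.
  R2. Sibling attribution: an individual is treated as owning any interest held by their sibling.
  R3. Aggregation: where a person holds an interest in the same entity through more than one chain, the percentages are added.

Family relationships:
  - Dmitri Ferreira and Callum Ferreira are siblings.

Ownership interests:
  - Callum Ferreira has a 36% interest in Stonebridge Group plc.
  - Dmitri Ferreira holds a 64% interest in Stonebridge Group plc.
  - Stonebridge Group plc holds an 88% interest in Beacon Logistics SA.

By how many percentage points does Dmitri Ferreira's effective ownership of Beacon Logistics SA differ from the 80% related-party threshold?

8

By sibling attribution (R2), Dmitri Ferreira is treated as also owning Callum Ferreira's interest in Stonebridge Group plc, giving 64% + 36% = 100%.
Chain via Stonebridge Group plc (R1): 100% × 88% = 88% of Beacon Logistics SA.
88% exceeds the 80% threshold by 8 percentage points.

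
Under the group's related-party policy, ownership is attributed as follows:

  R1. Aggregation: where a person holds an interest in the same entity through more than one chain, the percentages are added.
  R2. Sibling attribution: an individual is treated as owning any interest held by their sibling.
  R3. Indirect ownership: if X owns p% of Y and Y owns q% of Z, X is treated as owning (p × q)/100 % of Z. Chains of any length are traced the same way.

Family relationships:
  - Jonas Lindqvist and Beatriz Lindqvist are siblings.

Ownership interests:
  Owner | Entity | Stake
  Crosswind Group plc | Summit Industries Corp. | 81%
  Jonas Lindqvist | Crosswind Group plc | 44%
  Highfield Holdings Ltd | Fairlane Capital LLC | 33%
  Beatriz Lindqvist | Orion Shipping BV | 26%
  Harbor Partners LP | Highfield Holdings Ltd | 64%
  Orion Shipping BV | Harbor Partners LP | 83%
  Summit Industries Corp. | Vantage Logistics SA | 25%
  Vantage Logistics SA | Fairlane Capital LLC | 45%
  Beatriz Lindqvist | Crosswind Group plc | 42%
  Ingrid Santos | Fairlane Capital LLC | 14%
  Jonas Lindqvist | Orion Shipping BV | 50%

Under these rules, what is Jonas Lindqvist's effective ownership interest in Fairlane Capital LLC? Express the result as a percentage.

By sibling attribution (R2), Jonas Lindqvist is treated as also owning Beatriz Lindqvist's interest in Orion Shipping BV, giving 50% + 26% = 76%.
By sibling attribution (R2), Jonas Lindqvist is treated as also owning Beatriz Lindqvist's interest in Crosswind Group plc, giving 44% + 42% = 86%.
Chain via Orion Shipping BV → Harbor Partners LP → Highfield Holdings Ltd (R3): 76% × 83% × 64% × 33% = 13.322496% of Fairlane Capital LLC.
Chain via Crosswind Group plc → Summit Industries Corp. → Vantage Logistics SA (R3): 86% × 81% × 25% × 45% = 7.83675% of Fairlane Capital LLC.
Aggregating (R1): 13.322496% + 7.83675% = 21.159246%.

21.159246%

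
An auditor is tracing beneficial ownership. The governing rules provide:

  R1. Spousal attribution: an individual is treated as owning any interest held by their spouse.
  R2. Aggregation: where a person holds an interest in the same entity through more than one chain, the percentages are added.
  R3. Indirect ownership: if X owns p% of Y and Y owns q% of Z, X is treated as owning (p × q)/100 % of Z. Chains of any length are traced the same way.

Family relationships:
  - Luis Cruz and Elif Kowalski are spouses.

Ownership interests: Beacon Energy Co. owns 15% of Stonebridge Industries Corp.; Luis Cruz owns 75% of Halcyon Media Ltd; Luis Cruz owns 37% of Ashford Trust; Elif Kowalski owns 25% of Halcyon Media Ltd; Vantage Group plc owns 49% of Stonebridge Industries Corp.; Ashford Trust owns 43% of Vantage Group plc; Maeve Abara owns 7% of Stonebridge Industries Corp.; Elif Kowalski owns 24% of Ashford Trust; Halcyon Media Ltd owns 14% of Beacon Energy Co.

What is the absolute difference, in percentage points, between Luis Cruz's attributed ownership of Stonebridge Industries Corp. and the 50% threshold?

By spousal attribution (R1), Luis Cruz is treated as also owning Elif Kowalski's interest in Halcyon Media Ltd, giving 75% + 25% = 100%.
By spousal attribution (R1), Luis Cruz is treated as also owning Elif Kowalski's interest in Ashford Trust, giving 37% + 24% = 61%.
Chain via Halcyon Media Ltd → Beacon Energy Co. (R3): 100% × 14% × 15% = 2.1% of Stonebridge Industries Corp.
Chain via Ashford Trust → Vantage Group plc (R3): 61% × 43% × 49% = 12.8527% of Stonebridge Industries Corp.
Aggregating (R2): 2.1% + 12.8527% = 14.9527%.
14.9527% falls short of the 50% threshold by 35.0473 percentage points.

35.0473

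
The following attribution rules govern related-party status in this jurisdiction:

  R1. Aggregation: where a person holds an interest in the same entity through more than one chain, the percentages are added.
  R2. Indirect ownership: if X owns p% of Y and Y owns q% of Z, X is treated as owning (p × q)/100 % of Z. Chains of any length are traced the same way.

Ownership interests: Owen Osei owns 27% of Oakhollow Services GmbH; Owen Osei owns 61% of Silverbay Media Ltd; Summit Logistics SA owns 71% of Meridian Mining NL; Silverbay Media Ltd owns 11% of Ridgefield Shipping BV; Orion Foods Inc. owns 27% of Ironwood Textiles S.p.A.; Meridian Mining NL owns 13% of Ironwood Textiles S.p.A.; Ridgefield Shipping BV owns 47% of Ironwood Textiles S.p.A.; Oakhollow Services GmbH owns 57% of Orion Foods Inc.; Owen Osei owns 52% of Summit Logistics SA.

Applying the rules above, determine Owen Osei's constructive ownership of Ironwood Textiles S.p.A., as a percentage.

12.1086%

Chain via Silverbay Media Ltd → Ridgefield Shipping BV (R2): 61% × 11% × 47% = 3.1537% of Ironwood Textiles S.p.A.
Chain via Summit Logistics SA → Meridian Mining NL (R2): 52% × 71% × 13% = 4.7996% of Ironwood Textiles S.p.A.
Chain via Oakhollow Services GmbH → Orion Foods Inc. (R2): 27% × 57% × 27% = 4.1553% of Ironwood Textiles S.p.A.
Aggregating (R1): 3.1537% + 4.7996% + 4.1553% = 12.1086%.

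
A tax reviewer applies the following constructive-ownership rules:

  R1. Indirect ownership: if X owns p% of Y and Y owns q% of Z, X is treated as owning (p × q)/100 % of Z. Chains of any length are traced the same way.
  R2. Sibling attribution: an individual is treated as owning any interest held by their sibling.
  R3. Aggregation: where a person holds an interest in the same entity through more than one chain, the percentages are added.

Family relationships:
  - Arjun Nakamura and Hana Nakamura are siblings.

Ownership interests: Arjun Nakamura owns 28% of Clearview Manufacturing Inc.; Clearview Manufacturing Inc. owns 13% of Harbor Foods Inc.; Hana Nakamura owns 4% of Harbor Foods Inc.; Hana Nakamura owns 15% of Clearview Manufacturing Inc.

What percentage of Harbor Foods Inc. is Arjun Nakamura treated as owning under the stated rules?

9.59%

By sibling attribution (R2), Arjun Nakamura is treated as also owning Hana Nakamura's interest in Clearview Manufacturing Inc, giving 28% + 15% = 43%.
By sibling attribution (R2), Arjun Nakamura is treated as owning Hana Nakamura's 4% interest in Harbor Foods Inc.
Chain via Clearview Manufacturing Inc. (R1): 43% × 13% = 5.59% of Harbor Foods Inc.
Direct interest in Harbor Foods Inc: 4%.
Aggregating (R3): 5.59% + 4% = 9.59%.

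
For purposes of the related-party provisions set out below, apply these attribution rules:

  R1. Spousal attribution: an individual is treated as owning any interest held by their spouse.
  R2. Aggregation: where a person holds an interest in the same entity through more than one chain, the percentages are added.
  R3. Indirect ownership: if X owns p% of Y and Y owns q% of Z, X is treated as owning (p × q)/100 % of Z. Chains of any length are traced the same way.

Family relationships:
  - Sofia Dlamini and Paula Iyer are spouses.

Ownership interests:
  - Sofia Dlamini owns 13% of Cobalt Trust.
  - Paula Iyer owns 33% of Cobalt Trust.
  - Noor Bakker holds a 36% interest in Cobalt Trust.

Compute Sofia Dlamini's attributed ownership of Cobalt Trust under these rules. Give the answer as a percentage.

46%

By spousal attribution (R1), Sofia Dlamini is treated as also owning Paula Iyer's interest in Cobalt Trust, giving 13% + 33% = 46%.
Direct interest in Cobalt Trust: 46%.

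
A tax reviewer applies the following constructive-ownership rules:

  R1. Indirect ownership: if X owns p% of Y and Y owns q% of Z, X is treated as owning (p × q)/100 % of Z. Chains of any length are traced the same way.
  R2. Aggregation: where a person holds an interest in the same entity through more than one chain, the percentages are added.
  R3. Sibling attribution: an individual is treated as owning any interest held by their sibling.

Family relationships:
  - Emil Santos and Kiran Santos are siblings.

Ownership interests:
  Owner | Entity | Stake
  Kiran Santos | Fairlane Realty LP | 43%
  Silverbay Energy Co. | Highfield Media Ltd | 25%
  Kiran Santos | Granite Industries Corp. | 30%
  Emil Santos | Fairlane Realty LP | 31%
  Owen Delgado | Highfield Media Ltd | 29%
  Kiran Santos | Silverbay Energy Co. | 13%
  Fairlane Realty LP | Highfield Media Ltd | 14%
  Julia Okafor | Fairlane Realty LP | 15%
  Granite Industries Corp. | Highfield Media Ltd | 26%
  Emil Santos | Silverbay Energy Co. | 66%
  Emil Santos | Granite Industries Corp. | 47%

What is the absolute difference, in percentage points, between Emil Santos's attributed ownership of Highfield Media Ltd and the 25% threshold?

25.13

By sibling attribution (R3), Emil Santos is treated as also owning Kiran Santos's interest in Fairlane Realty LP, giving 31% + 43% = 74%.
By sibling attribution (R3), Emil Santos is treated as also owning Kiran Santos's interest in Silverbay Energy Co, giving 66% + 13% = 79%.
By sibling attribution (R3), Emil Santos is treated as also owning Kiran Santos's interest in Granite Industries Corp, giving 47% + 30% = 77%.
Chain via Fairlane Realty LP (R1): 74% × 14% = 10.36% of Highfield Media Ltd.
Chain via Silverbay Energy Co. (R1): 79% × 25% = 19.75% of Highfield Media Ltd.
Chain via Granite Industries Corp. (R1): 77% × 26% = 20.02% of Highfield Media Ltd.
Aggregating (R2): 10.36% + 19.75% + 20.02% = 50.13%.
50.13% exceeds the 25% threshold by 25.13 percentage points.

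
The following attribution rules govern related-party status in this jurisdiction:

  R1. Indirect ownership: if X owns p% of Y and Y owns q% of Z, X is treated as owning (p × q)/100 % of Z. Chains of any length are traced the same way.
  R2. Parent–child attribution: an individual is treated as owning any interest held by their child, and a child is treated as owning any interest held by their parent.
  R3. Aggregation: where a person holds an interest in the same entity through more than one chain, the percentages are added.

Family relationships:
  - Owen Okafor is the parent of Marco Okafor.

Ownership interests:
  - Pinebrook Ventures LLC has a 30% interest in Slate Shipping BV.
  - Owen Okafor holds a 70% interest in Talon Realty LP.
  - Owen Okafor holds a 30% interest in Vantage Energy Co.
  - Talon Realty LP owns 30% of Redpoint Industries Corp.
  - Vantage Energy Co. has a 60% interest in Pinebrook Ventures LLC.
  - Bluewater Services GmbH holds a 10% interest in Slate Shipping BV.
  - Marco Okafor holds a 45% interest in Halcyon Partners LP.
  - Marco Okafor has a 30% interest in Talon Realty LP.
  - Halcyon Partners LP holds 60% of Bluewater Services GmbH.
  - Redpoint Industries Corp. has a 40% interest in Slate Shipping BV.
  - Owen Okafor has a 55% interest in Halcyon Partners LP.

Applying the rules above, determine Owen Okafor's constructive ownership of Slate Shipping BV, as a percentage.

By parent–child attribution (R2), Owen Okafor is treated as also owning Marco Okafor's interest in Talon Realty LP, giving 70% + 30% = 100%.
By parent–child attribution (R2), Owen Okafor is treated as also owning Marco Okafor's interest in Halcyon Partners LP, giving 55% + 45% = 100%.
Chain via Talon Realty LP → Redpoint Industries Corp. (R1): 100% × 30% × 40% = 12% of Slate Shipping BV.
Chain via Vantage Energy Co. → Pinebrook Ventures LLC (R1): 30% × 60% × 30% = 5.4% of Slate Shipping BV.
Chain via Halcyon Partners LP → Bluewater Services GmbH (R1): 100% × 60% × 10% = 6% of Slate Shipping BV.
Aggregating (R3): 12% + 5.4% + 6% = 23.4%.

23.4%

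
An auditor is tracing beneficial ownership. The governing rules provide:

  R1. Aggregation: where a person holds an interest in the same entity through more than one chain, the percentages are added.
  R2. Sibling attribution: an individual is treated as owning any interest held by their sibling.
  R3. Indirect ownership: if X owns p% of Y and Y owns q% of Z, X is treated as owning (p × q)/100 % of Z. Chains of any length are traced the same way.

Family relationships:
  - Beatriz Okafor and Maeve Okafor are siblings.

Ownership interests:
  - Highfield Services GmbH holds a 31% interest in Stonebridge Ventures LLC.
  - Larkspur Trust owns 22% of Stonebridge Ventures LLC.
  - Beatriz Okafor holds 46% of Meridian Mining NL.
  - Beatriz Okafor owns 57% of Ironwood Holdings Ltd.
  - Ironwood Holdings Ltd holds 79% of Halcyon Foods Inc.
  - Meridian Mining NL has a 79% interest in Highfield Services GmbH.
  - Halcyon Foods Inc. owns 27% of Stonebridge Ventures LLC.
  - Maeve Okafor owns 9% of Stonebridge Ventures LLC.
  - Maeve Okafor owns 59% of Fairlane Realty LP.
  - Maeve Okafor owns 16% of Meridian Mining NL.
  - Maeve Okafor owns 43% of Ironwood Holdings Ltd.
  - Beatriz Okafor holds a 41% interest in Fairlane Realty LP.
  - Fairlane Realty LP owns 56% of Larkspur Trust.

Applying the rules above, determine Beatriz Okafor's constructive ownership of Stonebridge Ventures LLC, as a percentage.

By sibling attribution (R2), Beatriz Okafor is treated as also owning Maeve Okafor's interest in Fairlane Realty LP, giving 41% + 59% = 100%.
By sibling attribution (R2), Beatriz Okafor is treated as also owning Maeve Okafor's interest in Ironwood Holdings Ltd, giving 57% + 43% = 100%.
By sibling attribution (R2), Beatriz Okafor is treated as also owning Maeve Okafor's interest in Meridian Mining NL, giving 46% + 16% = 62%.
By sibling attribution (R2), Beatriz Okafor is treated as owning Maeve Okafor's 9% interest in Stonebridge Ventures LLC.
Chain via Fairlane Realty LP → Larkspur Trust (R3): 100% × 56% × 22% = 12.32% of Stonebridge Ventures LLC.
Chain via Ironwood Holdings Ltd → Halcyon Foods Inc. (R3): 100% × 79% × 27% = 21.33% of Stonebridge Ventures LLC.
Chain via Meridian Mining NL → Highfield Services GmbH (R3): 62% × 79% × 31% = 15.1838% of Stonebridge Ventures LLC.
Direct interest in Stonebridge Ventures LLC: 9%.
Aggregating (R1): 12.32% + 21.33% + 15.1838% + 9% = 57.8338%.

57.8338%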